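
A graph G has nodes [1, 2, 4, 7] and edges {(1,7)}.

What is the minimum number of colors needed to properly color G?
Clique number ω(G) = 2 (lower bound: χ ≥ ω).
The graph is bipartite (no odd cycle), so 2 colors suffice: χ(G) = 2.
A valid 2-coloring: color 1: [1, 2, 4]; color 2: [7].

χ(G) = 2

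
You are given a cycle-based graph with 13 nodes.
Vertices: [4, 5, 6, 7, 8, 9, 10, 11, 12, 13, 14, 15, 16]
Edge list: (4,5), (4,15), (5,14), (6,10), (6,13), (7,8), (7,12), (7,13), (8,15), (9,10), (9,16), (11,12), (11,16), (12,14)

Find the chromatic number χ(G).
χ(G) = 3

Clique number ω(G) = 2 (lower bound: χ ≥ ω).
Odd cycle [8, 15, 4, 5, 14, 12, 7] needs 3 colors (χ ≥ 3).
The coloring below uses 3 colors, so χ(G) = 3.
A valid 3-coloring: color 1: [5, 6, 7, 9, 11, 15]; color 2: [4, 8, 10, 12, 13, 16]; color 3: [14].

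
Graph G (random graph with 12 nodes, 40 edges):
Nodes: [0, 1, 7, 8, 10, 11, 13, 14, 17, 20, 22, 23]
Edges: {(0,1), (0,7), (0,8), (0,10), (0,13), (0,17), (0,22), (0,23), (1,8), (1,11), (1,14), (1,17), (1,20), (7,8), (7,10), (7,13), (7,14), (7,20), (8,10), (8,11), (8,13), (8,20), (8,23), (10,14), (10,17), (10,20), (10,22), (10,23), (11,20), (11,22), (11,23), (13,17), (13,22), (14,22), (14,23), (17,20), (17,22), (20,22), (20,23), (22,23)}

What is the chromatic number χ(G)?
Clique number ω(G) = 4 (lower bound: χ ≥ ω).
Suppose a proper 4-coloring c exists. The clique [0, 7, 8, 10] takes 4 distinct colors; by symmetry let c(0) = 1, c(7) = 2, c(8) = 3, c(10) = 4.
- Vertex 20: neighbors [7, 8, 10] already have colors [2, 3, 4] ⇒ c(20) = 1.
- Vertex 23: neighbors [0, 8, 10] already have colors [1, 3, 4] ⇒ c(23) = 2.
- Vertex 22: neighbors [0, 23, 10] already have colors [1, 2, 4] ⇒ c(22) = 3.
- Vertex 17: neighbors [0, 22, 10] already have colors [1, 3, 4] ⇒ c(17) = 2.
- Vertex 1: neighbors [0, 17, 8] already have colors [1, 2, 3] ⇒ c(1) = 4.
- Vertex 11: neighbors [20, 23, 8, 1] already have colors [1, 2, 3, 4] — all 4 colors blocked. Contradiction.
The forced assignments end in a contradiction, so G has no proper 4-coloring (χ ≥ 5).
The coloring below uses 5 colors, so χ(G) = 5.
A valid 5-coloring: color 1: [0, 14, 20]; color 2: [8, 22]; color 3: [1, 10, 13]; color 4: [7, 17, 23]; color 5: [11].

χ(G) = 5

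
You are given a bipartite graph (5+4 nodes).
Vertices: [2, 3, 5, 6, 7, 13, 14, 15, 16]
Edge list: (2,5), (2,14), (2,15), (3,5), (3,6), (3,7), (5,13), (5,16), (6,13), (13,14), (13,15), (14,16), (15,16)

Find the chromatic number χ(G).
χ(G) = 2

Clique number ω(G) = 2 (lower bound: χ ≥ ω).
The graph is bipartite (no odd cycle), so 2 colors suffice: χ(G) = 2.
A valid 2-coloring: color 1: [5, 6, 7, 14, 15]; color 2: [2, 3, 13, 16].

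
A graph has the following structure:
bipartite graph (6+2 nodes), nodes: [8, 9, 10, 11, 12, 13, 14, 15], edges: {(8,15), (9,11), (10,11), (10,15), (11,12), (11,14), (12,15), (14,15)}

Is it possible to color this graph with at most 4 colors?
Yes, G is 4-colorable

A valid 4-coloring: color 1: [11, 13, 15]; color 2: [8, 9, 10, 12, 14].
(χ(G) = 2 ≤ 4.)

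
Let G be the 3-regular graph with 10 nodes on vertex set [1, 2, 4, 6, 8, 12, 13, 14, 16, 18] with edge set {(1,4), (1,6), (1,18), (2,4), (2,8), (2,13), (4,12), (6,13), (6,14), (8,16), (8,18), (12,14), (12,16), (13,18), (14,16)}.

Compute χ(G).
Clique number ω(G) = 3 (lower bound: χ ≥ ω).
The clique on [12, 14, 16] has size 3, forcing χ ≥ 3, and the coloring below uses 3 colors, so χ(G) = 3.
A valid 3-coloring: color 1: [4, 6, 16, 18]; color 2: [1, 2, 12]; color 3: [8, 13, 14].

χ(G) = 3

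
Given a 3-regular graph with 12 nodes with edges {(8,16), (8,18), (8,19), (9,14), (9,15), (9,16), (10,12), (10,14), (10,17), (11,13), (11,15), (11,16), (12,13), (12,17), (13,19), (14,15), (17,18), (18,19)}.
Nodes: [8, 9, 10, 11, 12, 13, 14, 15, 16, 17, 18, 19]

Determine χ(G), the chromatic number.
χ(G) = 3

Clique number ω(G) = 3 (lower bound: χ ≥ ω).
The clique on [8, 18, 19] has size 3, forcing χ ≥ 3, and the coloring below uses 3 colors, so χ(G) = 3.
A valid 3-coloring: color 1: [12, 15, 16, 19]; color 2: [9, 10, 13, 18]; color 3: [8, 11, 14, 17].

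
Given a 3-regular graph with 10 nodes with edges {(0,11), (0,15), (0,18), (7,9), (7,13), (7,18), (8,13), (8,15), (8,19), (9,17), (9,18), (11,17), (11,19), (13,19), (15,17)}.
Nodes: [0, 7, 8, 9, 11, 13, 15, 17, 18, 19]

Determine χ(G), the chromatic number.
Clique number ω(G) = 3 (lower bound: χ ≥ ω).
The clique on [7, 9, 18] has size 3, forcing χ ≥ 3, and the coloring below uses 3 colors, so χ(G) = 3.
A valid 3-coloring: color 1: [0, 8, 9]; color 2: [7, 17, 19]; color 3: [11, 13, 15, 18].

χ(G) = 3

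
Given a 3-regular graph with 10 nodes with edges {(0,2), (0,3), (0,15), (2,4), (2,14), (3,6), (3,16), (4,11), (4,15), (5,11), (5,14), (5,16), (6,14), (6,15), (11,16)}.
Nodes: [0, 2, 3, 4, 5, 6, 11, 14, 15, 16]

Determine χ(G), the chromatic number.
χ(G) = 3

Clique number ω(G) = 3 (lower bound: χ ≥ ω).
The clique on [5, 11, 16] has size 3, forcing χ ≥ 3, and the coloring below uses 3 colors, so χ(G) = 3.
A valid 3-coloring: color 1: [2, 3, 5, 15]; color 2: [0, 11, 14]; color 3: [4, 6, 16].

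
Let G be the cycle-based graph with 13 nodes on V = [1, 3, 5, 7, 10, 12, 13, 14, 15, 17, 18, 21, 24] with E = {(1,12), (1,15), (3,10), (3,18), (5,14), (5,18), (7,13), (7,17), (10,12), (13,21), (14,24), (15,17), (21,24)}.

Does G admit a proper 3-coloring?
Yes, G is 3-colorable

A valid 3-coloring: color 1: [3, 5, 12, 13, 17, 24]; color 2: [7, 10, 14, 15, 18, 21]; color 3: [1].
(χ(G) = 3 ≤ 3.)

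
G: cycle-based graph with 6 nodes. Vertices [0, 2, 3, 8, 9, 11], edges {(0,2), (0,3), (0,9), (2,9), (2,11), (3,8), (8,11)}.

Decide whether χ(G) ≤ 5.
A valid 5-coloring: color 1: [2, 8]; color 2: [0, 11]; color 3: [3, 9].
(χ(G) = 3 ≤ 5.)

Yes, G is 5-colorable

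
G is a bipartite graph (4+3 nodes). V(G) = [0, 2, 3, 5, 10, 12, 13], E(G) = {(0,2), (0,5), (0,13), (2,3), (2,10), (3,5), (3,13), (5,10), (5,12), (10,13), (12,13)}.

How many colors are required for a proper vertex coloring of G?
Clique number ω(G) = 2 (lower bound: χ ≥ ω).
The graph is bipartite (no odd cycle), so 2 colors suffice: χ(G) = 2.
A valid 2-coloring: color 1: [2, 5, 13]; color 2: [0, 3, 10, 12].

χ(G) = 2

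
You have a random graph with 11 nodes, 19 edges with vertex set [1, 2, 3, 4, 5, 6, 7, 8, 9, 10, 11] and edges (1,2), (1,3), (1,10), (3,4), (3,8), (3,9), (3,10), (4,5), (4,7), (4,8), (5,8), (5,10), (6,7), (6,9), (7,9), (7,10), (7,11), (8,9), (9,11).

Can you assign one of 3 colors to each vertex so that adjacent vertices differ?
Yes, G is 3-colorable

A valid 3-coloring: color 1: [2, 3, 5, 7]; color 2: [1, 4, 9]; color 3: [6, 8, 10, 11].
(χ(G) = 3 ≤ 3.)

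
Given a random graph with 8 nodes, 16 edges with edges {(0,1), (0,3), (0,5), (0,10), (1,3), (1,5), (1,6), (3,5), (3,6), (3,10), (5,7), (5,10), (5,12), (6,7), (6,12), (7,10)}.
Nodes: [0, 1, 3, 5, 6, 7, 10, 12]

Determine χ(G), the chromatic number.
χ(G) = 4

Clique number ω(G) = 4 (lower bound: χ ≥ ω).
The clique on [0, 1, 3, 5] has size 4, forcing χ ≥ 4, and the coloring below uses 4 colors, so χ(G) = 4.
A valid 4-coloring: color 1: [5, 6]; color 2: [3, 7, 12]; color 3: [1, 10]; color 4: [0].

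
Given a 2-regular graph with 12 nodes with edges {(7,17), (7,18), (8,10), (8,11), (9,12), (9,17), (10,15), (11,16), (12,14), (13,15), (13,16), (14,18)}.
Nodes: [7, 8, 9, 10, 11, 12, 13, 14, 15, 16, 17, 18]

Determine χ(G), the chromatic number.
χ(G) = 2

Clique number ω(G) = 2 (lower bound: χ ≥ ω).
The graph is bipartite (no odd cycle), so 2 colors suffice: χ(G) = 2.
A valid 2-coloring: color 1: [7, 9, 10, 11, 13, 14]; color 2: [8, 12, 15, 16, 17, 18].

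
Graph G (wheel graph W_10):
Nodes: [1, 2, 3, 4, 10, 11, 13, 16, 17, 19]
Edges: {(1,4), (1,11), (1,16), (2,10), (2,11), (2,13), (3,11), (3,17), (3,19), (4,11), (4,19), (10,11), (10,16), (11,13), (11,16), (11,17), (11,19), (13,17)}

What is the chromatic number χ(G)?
χ(G) = 4

Clique number ω(G) = 3 (lower bound: χ ≥ ω).
Odd cycle [10, 16, 1, 4, 19, 3, 17, 13, 2] needs 3 colors (χ ≥ 3).
Vertex 11 is adjacent to every vertex of [1, 2, 3, 4, 10, 13, 16, 17, 19], which already need 3 colors among themselves, so 11 needs a new color (χ ≥ 4).
The coloring below uses 4 colors, so χ(G) = 4.
A valid 4-coloring: color 1: [11]; color 2: [1, 10, 13, 19]; color 3: [2, 3, 4, 16]; color 4: [17].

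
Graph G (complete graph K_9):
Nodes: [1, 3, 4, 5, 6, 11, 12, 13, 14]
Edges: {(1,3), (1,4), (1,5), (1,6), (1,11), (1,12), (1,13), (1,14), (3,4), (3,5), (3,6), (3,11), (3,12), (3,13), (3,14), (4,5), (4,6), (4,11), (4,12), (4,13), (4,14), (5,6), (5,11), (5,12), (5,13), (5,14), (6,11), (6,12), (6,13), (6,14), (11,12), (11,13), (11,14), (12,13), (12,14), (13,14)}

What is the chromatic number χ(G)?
χ(G) = 9

Clique number ω(G) = 9 (lower bound: χ ≥ ω).
The clique on [1, 3, 4, 5, 6, 11, 12, 13, 14] has size 9, forcing χ ≥ 9, and the coloring below uses 9 colors, so χ(G) = 9.
A valid 9-coloring: color 1: [11]; color 2: [3]; color 3: [13]; color 4: [5]; color 5: [6]; color 6: [1]; color 7: [4]; color 8: [14]; color 9: [12].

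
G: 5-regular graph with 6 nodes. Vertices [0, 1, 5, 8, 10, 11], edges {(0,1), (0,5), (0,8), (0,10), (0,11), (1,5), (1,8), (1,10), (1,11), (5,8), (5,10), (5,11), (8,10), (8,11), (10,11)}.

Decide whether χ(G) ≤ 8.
A valid 8-coloring: color 1: [1]; color 2: [5]; color 3: [0]; color 4: [11]; color 5: [8]; color 6: [10].
(χ(G) = 6 ≤ 8.)

Yes, G is 8-colorable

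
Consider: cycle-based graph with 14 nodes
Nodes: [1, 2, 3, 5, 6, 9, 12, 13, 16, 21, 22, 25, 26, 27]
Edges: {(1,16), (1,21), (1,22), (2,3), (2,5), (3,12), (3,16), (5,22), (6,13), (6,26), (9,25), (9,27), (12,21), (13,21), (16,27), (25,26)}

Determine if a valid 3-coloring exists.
A valid 3-coloring: color 1: [2, 9, 16, 21, 22, 26]; color 2: [1, 3, 5, 6, 25, 27]; color 3: [12, 13].
(χ(G) = 3 ≤ 3.)

Yes, G is 3-colorable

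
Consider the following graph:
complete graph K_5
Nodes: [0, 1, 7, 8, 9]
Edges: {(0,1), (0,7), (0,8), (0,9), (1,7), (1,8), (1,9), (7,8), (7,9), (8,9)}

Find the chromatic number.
Clique number ω(G) = 5 (lower bound: χ ≥ ω).
The clique on [0, 1, 7, 8, 9] has size 5, forcing χ ≥ 5, and the coloring below uses 5 colors, so χ(G) = 5.
A valid 5-coloring: color 1: [7]; color 2: [1]; color 3: [8]; color 4: [9]; color 5: [0].

χ(G) = 5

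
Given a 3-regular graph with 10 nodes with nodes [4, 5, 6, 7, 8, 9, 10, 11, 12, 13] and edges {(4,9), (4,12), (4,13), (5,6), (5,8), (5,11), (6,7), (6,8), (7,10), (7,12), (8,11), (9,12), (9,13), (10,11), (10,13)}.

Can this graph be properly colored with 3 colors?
Yes, G is 3-colorable

A valid 3-coloring: color 1: [4, 5, 10]; color 2: [6, 11, 12, 13]; color 3: [7, 8, 9].
(χ(G) = 3 ≤ 3.)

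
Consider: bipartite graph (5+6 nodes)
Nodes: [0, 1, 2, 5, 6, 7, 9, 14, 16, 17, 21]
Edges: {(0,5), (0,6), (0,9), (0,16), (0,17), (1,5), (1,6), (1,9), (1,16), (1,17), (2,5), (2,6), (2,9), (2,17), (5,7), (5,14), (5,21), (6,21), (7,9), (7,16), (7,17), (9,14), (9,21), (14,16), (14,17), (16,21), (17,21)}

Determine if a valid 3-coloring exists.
A valid 3-coloring: color 1: [5, 6, 9, 16, 17]; color 2: [0, 1, 2, 7, 14, 21].
(χ(G) = 2 ≤ 3.)

Yes, G is 3-colorable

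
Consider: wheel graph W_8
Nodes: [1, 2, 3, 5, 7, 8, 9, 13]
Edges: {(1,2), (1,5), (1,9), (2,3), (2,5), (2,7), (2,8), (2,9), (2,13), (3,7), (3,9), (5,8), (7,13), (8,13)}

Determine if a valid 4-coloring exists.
A valid 4-coloring: color 1: [2]; color 2: [1, 7, 8]; color 3: [3, 5, 13]; color 4: [9].
(χ(G) = 4 ≤ 4.)

Yes, G is 4-colorable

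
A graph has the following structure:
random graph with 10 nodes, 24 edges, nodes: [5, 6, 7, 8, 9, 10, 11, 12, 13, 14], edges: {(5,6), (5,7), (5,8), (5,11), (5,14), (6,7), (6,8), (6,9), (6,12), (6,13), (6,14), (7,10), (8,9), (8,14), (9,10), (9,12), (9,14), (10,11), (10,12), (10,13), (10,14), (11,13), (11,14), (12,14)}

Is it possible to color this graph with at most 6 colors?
Yes, G is 6-colorable

A valid 6-coloring: color 1: [7, 13, 14]; color 2: [6, 10]; color 3: [5, 9]; color 4: [8, 11, 12].
(χ(G) = 4 ≤ 6.)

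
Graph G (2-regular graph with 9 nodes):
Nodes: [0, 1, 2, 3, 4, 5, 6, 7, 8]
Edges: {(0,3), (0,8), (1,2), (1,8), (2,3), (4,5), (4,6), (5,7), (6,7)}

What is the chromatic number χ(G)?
χ(G) = 3

Clique number ω(G) = 2 (lower bound: χ ≥ ω).
Odd cycle [8, 1, 2, 3, 0] needs 3 colors (χ ≥ 3).
The coloring below uses 3 colors, so χ(G) = 3.
A valid 3-coloring: color 1: [1, 3, 4, 7]; color 2: [2, 5, 6, 8]; color 3: [0].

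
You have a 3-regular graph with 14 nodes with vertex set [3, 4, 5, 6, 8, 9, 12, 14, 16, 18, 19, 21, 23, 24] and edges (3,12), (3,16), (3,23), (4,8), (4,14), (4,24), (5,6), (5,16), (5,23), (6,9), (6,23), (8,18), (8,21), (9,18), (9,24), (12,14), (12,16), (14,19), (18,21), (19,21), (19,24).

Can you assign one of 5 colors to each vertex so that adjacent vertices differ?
A valid 5-coloring: color 1: [3, 6, 8, 14, 24]; color 2: [4, 5, 9, 12, 21]; color 3: [16, 18, 19, 23].
(χ(G) = 3 ≤ 5.)

Yes, G is 5-colorable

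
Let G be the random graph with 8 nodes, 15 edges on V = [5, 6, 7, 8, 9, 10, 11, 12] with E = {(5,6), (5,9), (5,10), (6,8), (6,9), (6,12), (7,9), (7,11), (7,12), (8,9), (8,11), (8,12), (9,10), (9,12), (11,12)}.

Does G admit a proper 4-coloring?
A valid 4-coloring: color 1: [9, 11]; color 2: [5, 12]; color 3: [6, 7, 10]; color 4: [8].
(χ(G) = 4 ≤ 4.)

Yes, G is 4-colorable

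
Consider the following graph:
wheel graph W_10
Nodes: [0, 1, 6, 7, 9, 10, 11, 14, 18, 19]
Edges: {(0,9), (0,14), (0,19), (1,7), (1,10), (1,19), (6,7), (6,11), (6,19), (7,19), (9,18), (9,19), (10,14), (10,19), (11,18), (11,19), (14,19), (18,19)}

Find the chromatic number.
Clique number ω(G) = 3 (lower bound: χ ≥ ω).
Odd cycle [1, 10, 14, 0, 9, 18, 11, 6, 7] needs 3 colors (χ ≥ 3).
Vertex 19 is adjacent to every vertex of [0, 1, 6, 7, 9, 10, 11, 14, 18], which already need 3 colors among themselves, so 19 needs a new color (χ ≥ 4).
The coloring below uses 4 colors, so χ(G) = 4.
A valid 4-coloring: color 1: [19]; color 2: [1, 6, 9, 14]; color 3: [0, 7, 10, 18]; color 4: [11].

χ(G) = 4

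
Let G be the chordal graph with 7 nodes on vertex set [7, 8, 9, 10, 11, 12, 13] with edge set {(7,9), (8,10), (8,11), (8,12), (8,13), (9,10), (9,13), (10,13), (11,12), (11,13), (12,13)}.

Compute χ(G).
Clique number ω(G) = 4 (lower bound: χ ≥ ω).
The clique on [8, 11, 12, 13] has size 4, forcing χ ≥ 4, and the coloring below uses 4 colors, so χ(G) = 4.
A valid 4-coloring: color 1: [7, 13]; color 2: [8, 9]; color 3: [10, 12]; color 4: [11].

χ(G) = 4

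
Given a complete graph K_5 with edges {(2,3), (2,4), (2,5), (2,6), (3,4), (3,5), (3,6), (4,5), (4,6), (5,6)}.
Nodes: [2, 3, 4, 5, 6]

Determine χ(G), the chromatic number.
χ(G) = 5

Clique number ω(G) = 5 (lower bound: χ ≥ ω).
The clique on [2, 3, 4, 5, 6] has size 5, forcing χ ≥ 5, and the coloring below uses 5 colors, so χ(G) = 5.
A valid 5-coloring: color 1: [6]; color 2: [3]; color 3: [5]; color 4: [4]; color 5: [2].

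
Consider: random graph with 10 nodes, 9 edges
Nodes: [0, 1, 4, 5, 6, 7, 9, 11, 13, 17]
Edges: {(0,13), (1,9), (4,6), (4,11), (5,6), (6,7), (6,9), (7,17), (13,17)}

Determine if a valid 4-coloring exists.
Yes, G is 4-colorable

A valid 4-coloring: color 1: [0, 1, 6, 11, 17]; color 2: [4, 5, 7, 9, 13].
(χ(G) = 2 ≤ 4.)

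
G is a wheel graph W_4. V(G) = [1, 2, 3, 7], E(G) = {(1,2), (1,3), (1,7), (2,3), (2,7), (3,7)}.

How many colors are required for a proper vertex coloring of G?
Clique number ω(G) = 4 (lower bound: χ ≥ ω).
The clique on [1, 2, 3, 7] has size 4, forcing χ ≥ 4, and the coloring below uses 4 colors, so χ(G) = 4.
A valid 4-coloring: color 1: [1]; color 2: [2]; color 3: [3]; color 4: [7].

χ(G) = 4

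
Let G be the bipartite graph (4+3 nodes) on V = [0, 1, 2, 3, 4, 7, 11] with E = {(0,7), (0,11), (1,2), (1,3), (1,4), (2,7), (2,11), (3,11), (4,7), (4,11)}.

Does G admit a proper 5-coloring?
Yes, G is 5-colorable

A valid 5-coloring: color 1: [1, 7, 11]; color 2: [0, 2, 3, 4].
(χ(G) = 2 ≤ 5.)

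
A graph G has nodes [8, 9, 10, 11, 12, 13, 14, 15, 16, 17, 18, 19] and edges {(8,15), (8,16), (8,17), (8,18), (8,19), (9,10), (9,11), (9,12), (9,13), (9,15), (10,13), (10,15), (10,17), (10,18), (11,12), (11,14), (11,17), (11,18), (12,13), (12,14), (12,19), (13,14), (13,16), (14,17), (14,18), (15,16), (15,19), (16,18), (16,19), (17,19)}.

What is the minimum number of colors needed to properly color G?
χ(G) = 4

Clique number ω(G) = 4 (lower bound: χ ≥ ω).
The clique on [8, 15, 16, 19] has size 4, forcing χ ≥ 4, and the coloring below uses 4 colors, so χ(G) = 4.
A valid 4-coloring: color 1: [9, 14, 19]; color 2: [13, 15, 17, 18]; color 3: [8, 10, 12]; color 4: [11, 16].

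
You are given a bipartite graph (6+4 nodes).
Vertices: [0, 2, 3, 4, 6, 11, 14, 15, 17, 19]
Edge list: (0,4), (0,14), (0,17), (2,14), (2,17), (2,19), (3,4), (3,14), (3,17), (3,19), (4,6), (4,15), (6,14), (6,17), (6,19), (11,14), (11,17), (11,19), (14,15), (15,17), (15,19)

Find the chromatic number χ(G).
Clique number ω(G) = 2 (lower bound: χ ≥ ω).
The graph is bipartite (no odd cycle), so 2 colors suffice: χ(G) = 2.
A valid 2-coloring: color 1: [4, 14, 17, 19]; color 2: [0, 2, 3, 6, 11, 15].

χ(G) = 2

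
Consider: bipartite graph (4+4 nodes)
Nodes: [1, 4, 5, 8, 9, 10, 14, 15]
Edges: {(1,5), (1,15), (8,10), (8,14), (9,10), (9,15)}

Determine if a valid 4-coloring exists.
A valid 4-coloring: color 1: [1, 4, 8, 9]; color 2: [5, 10, 14, 15].
(χ(G) = 2 ≤ 4.)

Yes, G is 4-colorable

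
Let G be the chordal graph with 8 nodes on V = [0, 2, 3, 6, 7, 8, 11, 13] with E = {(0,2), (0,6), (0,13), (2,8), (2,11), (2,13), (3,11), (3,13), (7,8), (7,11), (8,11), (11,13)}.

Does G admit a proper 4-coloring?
Yes, G is 4-colorable

A valid 4-coloring: color 1: [0, 11]; color 2: [2, 3, 6, 7]; color 3: [8, 13].
(χ(G) = 3 ≤ 4.)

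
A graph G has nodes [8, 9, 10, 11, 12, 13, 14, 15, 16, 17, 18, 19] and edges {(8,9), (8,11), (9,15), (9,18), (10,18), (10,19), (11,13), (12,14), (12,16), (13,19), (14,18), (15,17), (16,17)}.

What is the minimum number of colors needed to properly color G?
χ(G) = 3

Clique number ω(G) = 2 (lower bound: χ ≥ ω).
Odd cycle [8, 11, 13, 19, 10, 18, 9] needs 3 colors (χ ≥ 3).
The coloring below uses 3 colors, so χ(G) = 3.
A valid 3-coloring: color 1: [9, 11, 14, 17, 19]; color 2: [8, 13, 15, 16, 18]; color 3: [10, 12].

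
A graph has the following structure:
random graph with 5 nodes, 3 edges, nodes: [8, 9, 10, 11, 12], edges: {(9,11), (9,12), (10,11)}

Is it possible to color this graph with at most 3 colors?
A valid 3-coloring: color 1: [8, 11, 12]; color 2: [9, 10].
(χ(G) = 2 ≤ 3.)

Yes, G is 3-colorable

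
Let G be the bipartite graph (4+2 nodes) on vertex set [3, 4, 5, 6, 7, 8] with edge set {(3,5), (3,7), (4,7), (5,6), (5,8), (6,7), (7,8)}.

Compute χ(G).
χ(G) = 2

Clique number ω(G) = 2 (lower bound: χ ≥ ω).
The graph is bipartite (no odd cycle), so 2 colors suffice: χ(G) = 2.
A valid 2-coloring: color 1: [5, 7]; color 2: [3, 4, 6, 8].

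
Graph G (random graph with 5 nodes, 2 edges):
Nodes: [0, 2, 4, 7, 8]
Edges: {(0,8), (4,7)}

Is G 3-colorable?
A valid 3-coloring: color 1: [2, 7, 8]; color 2: [0, 4].
(χ(G) = 2 ≤ 3.)

Yes, G is 3-colorable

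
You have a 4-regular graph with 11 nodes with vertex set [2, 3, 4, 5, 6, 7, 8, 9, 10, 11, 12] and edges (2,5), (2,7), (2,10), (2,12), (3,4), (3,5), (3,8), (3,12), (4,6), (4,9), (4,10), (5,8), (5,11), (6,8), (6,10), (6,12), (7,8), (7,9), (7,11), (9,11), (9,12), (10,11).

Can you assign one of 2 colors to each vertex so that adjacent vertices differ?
No, G is not 2-colorable

The clique on vertices [3, 5, 8] has size 3 > 2, so it alone needs 3 colors.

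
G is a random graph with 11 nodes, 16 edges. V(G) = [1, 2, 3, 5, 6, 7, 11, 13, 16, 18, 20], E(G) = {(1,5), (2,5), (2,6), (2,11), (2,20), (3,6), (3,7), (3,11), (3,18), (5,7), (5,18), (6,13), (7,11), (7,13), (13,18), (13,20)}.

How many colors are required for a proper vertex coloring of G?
χ(G) = 3

Clique number ω(G) = 3 (lower bound: χ ≥ ω).
The clique on [3, 7, 11] has size 3, forcing χ ≥ 3, and the coloring below uses 3 colors, so χ(G) = 3.
A valid 3-coloring: color 1: [1, 2, 7, 16, 18]; color 2: [3, 5, 13]; color 3: [6, 11, 20].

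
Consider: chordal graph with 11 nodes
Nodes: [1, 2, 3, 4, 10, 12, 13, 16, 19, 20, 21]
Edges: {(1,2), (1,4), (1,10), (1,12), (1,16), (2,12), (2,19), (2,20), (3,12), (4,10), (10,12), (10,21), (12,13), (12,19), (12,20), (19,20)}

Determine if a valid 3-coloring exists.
The clique on vertices [2, 12, 19, 20] has size 4 > 3, so it alone needs 4 colors.

No, G is not 3-colorable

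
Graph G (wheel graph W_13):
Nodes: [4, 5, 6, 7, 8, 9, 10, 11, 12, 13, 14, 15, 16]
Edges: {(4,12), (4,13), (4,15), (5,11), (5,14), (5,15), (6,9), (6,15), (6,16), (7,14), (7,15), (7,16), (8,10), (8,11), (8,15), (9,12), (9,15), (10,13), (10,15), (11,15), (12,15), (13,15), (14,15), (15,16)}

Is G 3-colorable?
Yes, G is 3-colorable

A valid 3-coloring: color 1: [15]; color 2: [4, 9, 10, 11, 14, 16]; color 3: [5, 6, 7, 8, 12, 13].
(χ(G) = 3 ≤ 3.)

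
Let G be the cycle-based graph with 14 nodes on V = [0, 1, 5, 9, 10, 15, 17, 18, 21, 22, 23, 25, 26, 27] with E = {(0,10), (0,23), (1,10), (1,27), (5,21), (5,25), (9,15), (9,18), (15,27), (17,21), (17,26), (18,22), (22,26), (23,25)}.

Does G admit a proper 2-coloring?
Yes, G is 2-colorable

A valid 2-coloring: color 1: [0, 1, 15, 18, 21, 25, 26]; color 2: [5, 9, 10, 17, 22, 23, 27].
(χ(G) = 2 ≤ 2.)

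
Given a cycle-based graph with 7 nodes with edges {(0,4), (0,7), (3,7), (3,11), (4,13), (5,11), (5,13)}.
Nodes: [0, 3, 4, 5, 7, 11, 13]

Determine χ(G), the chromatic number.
Clique number ω(G) = 2 (lower bound: χ ≥ ω).
Odd cycle [13, 4, 0, 7, 3, 11, 5] needs 3 colors (χ ≥ 3).
The coloring below uses 3 colors, so χ(G) = 3.
A valid 3-coloring: color 1: [0, 11, 13]; color 2: [4, 5, 7]; color 3: [3].

χ(G) = 3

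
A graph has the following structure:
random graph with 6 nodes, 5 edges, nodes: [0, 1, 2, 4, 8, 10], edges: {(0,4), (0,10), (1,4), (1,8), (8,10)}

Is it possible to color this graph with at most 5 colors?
A valid 5-coloring: color 1: [0, 2, 8]; color 2: [4, 10]; color 3: [1].
(χ(G) = 3 ≤ 5.)

Yes, G is 5-colorable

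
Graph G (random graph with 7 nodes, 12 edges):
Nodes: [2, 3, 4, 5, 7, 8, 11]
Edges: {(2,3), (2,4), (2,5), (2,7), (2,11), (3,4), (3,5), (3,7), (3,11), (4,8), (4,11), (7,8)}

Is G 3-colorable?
The clique on vertices [2, 3, 4, 11] has size 4 > 3, so it alone needs 4 colors.

No, G is not 3-colorable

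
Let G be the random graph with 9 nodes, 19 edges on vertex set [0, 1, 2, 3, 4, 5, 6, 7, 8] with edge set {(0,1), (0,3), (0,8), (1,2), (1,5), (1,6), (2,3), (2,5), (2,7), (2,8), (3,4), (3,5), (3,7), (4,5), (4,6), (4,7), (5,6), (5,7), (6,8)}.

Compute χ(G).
Clique number ω(G) = 4 (lower bound: χ ≥ ω).
The clique on [2, 3, 5, 7] has size 4, forcing χ ≥ 4, and the coloring below uses 4 colors, so χ(G) = 4.
A valid 4-coloring: color 1: [5, 8]; color 2: [0, 2, 4]; color 3: [1, 3]; color 4: [6, 7].

χ(G) = 4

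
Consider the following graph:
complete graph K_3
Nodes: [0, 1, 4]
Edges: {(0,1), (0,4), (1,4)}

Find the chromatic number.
Clique number ω(G) = 3 (lower bound: χ ≥ ω).
The clique on [0, 1, 4] has size 3, forcing χ ≥ 3, and the coloring below uses 3 colors, so χ(G) = 3.
A valid 3-coloring: color 1: [4]; color 2: [0]; color 3: [1].

χ(G) = 3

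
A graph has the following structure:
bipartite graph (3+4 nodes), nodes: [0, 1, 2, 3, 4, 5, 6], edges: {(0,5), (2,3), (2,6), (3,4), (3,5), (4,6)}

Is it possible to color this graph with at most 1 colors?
Edge (0,5) forces its endpoints to differ, so 1 color is not enough.

No, G is not 1-colorable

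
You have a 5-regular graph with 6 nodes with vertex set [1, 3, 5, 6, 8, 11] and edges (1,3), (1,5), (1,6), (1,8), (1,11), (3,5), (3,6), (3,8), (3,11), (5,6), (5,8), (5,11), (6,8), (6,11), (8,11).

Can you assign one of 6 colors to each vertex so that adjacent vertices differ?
Yes, G is 6-colorable

A valid 6-coloring: color 1: [3]; color 2: [5]; color 3: [6]; color 4: [8]; color 5: [11]; color 6: [1].
(χ(G) = 6 ≤ 6.)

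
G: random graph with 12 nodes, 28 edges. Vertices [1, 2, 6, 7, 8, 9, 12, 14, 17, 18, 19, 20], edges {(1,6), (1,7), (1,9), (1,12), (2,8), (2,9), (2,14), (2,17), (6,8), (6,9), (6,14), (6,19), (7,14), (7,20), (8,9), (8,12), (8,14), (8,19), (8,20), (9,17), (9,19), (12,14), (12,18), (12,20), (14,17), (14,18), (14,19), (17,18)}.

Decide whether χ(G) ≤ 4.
A valid 4-coloring: color 1: [9, 14, 20]; color 2: [1, 8, 18]; color 3: [2, 6, 7, 12]; color 4: [17, 19].
(χ(G) = 4 ≤ 4.)

Yes, G is 4-colorable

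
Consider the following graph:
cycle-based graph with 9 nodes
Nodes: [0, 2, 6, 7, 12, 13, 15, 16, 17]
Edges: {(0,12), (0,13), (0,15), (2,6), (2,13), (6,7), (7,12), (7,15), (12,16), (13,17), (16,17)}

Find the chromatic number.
χ(G) = 3

Clique number ω(G) = 2 (lower bound: χ ≥ ω).
Odd cycle [16, 17, 13, 0, 12] needs 3 colors (χ ≥ 3).
The coloring below uses 3 colors, so χ(G) = 3.
A valid 3-coloring: color 1: [0, 2, 7, 17]; color 2: [6, 12, 13, 15]; color 3: [16].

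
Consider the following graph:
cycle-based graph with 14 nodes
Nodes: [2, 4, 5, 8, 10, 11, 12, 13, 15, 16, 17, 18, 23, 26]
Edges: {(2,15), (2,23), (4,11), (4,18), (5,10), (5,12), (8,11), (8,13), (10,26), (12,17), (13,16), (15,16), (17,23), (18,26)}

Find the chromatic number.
χ(G) = 2

Clique number ω(G) = 2 (lower bound: χ ≥ ω).
The graph is bipartite (no odd cycle), so 2 colors suffice: χ(G) = 2.
A valid 2-coloring: color 1: [10, 11, 12, 13, 15, 18, 23]; color 2: [2, 4, 5, 8, 16, 17, 26].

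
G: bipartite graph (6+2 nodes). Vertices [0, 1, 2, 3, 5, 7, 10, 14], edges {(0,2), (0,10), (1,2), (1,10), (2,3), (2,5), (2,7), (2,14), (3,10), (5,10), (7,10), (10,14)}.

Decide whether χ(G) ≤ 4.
A valid 4-coloring: color 1: [2, 10]; color 2: [0, 1, 3, 5, 7, 14].
(χ(G) = 2 ≤ 4.)

Yes, G is 4-colorable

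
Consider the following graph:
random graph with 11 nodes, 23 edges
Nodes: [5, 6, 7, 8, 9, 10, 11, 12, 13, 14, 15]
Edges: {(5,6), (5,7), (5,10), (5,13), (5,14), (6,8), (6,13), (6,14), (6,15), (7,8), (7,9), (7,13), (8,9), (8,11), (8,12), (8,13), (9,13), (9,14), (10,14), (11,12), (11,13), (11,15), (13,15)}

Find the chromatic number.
χ(G) = 4

Clique number ω(G) = 4 (lower bound: χ ≥ ω).
The clique on [7, 8, 9, 13] has size 4, forcing χ ≥ 4, and the coloring below uses 4 colors, so χ(G) = 4.
A valid 4-coloring: color 1: [12, 13, 14]; color 2: [5, 8, 15]; color 3: [6, 7, 10, 11]; color 4: [9].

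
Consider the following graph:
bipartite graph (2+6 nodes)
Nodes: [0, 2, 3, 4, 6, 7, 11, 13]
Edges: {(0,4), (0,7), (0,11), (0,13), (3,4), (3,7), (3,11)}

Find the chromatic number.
Clique number ω(G) = 2 (lower bound: χ ≥ ω).
The graph is bipartite (no odd cycle), so 2 colors suffice: χ(G) = 2.
A valid 2-coloring: color 1: [0, 2, 3, 6]; color 2: [4, 7, 11, 13].

χ(G) = 2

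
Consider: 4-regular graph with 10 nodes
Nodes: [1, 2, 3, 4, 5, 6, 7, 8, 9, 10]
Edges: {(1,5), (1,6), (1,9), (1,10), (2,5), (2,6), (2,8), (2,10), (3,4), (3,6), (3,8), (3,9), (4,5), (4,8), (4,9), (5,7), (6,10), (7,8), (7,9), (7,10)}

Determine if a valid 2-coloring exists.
The clique on vertices [1, 6, 10] has size 3 > 2, so it alone needs 3 colors.

No, G is not 2-colorable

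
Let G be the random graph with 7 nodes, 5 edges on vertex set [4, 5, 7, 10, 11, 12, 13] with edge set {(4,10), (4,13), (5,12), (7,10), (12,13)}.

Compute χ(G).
Clique number ω(G) = 2 (lower bound: χ ≥ ω).
The graph is bipartite (no odd cycle), so 2 colors suffice: χ(G) = 2.
A valid 2-coloring: color 1: [5, 10, 11, 13]; color 2: [4, 7, 12].

χ(G) = 2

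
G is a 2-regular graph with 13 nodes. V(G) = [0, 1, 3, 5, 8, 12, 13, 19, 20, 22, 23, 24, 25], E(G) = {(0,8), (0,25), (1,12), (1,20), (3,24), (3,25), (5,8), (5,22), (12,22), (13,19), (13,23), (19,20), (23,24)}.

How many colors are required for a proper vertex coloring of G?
χ(G) = 3

Clique number ω(G) = 2 (lower bound: χ ≥ ω).
Odd cycle [1, 20, 19, 13, 23, 24, 3, 25, 0, 8, 5, 22, 12] needs 3 colors (χ ≥ 3).
The coloring below uses 3 colors, so χ(G) = 3.
A valid 3-coloring: color 1: [1, 3, 8, 19, 22, 23]; color 2: [5, 12, 13, 20, 24, 25]; color 3: [0].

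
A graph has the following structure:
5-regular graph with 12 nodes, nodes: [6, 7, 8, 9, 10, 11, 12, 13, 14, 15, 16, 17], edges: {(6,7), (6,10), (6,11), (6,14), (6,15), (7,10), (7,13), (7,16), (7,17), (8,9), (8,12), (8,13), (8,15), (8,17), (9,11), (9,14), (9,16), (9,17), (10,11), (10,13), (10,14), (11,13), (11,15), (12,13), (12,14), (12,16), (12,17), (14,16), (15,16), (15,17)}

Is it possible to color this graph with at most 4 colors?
A valid 4-coloring: color 1: [6, 13, 16, 17]; color 2: [9, 10, 12, 15]; color 3: [7, 8, 11, 14].
(χ(G) = 3 ≤ 4.)

Yes, G is 4-colorable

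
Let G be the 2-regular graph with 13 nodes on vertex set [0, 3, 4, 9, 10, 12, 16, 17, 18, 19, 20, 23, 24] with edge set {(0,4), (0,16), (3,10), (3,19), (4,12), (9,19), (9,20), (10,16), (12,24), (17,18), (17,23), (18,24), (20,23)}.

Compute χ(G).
χ(G) = 3

Clique number ω(G) = 2 (lower bound: χ ≥ ω).
Odd cycle [3, 10, 16, 0, 4, 12, 24, 18, 17, 23, 20, 9, 19] needs 3 colors (χ ≥ 3).
The coloring below uses 3 colors, so χ(G) = 3.
A valid 3-coloring: color 1: [0, 9, 10, 12, 18, 23]; color 2: [4, 16, 17, 19, 20, 24]; color 3: [3].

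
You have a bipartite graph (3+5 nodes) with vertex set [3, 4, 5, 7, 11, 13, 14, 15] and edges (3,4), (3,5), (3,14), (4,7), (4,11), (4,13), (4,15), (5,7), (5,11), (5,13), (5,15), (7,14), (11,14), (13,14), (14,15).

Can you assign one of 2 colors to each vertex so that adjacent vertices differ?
Yes, G is 2-colorable

A valid 2-coloring: color 1: [4, 5, 14]; color 2: [3, 7, 11, 13, 15].
(χ(G) = 2 ≤ 2.)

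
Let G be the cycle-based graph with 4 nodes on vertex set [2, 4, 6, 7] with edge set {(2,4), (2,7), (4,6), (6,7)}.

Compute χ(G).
Clique number ω(G) = 2 (lower bound: χ ≥ ω).
The graph is bipartite (no odd cycle), so 2 colors suffice: χ(G) = 2.
A valid 2-coloring: color 1: [4, 7]; color 2: [2, 6].

χ(G) = 2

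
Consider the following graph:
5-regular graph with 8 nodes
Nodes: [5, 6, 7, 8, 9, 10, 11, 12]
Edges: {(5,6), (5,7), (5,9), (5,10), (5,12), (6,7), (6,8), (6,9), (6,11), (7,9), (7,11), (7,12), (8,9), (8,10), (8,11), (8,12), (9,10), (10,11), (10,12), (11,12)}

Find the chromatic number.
χ(G) = 4

Clique number ω(G) = 4 (lower bound: χ ≥ ω).
The clique on [8, 10, 11, 12] has size 4, forcing χ ≥ 4, and the coloring below uses 4 colors, so χ(G) = 4.
A valid 4-coloring: color 1: [6, 12]; color 2: [7, 10]; color 3: [5, 8]; color 4: [9, 11].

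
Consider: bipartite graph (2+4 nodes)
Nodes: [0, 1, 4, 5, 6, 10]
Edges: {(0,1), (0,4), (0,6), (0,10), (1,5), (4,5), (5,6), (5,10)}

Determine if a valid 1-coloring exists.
Edge (0,1) forces its endpoints to differ, so 1 color is not enough.

No, G is not 1-colorable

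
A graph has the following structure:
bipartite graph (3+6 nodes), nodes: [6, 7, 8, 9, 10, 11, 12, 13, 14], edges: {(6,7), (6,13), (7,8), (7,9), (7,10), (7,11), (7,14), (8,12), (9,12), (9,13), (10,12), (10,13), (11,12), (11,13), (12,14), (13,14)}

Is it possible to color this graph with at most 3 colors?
Yes, G is 3-colorable

A valid 3-coloring: color 1: [7, 12, 13]; color 2: [6, 8, 9, 10, 11, 14].
(χ(G) = 2 ≤ 3.)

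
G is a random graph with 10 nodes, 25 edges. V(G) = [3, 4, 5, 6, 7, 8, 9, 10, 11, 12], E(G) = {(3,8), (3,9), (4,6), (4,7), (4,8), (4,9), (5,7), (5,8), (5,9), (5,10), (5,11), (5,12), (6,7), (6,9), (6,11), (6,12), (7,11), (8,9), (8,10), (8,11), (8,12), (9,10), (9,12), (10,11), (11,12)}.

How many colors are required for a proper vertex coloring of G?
χ(G) = 4

Clique number ω(G) = 4 (lower bound: χ ≥ ω).
The clique on [5, 8, 9, 10] has size 4, forcing χ ≥ 4, and the coloring below uses 4 colors, so χ(G) = 4.
A valid 4-coloring: color 1: [6, 8]; color 2: [9, 11]; color 3: [3, 4, 5]; color 4: [7, 10, 12].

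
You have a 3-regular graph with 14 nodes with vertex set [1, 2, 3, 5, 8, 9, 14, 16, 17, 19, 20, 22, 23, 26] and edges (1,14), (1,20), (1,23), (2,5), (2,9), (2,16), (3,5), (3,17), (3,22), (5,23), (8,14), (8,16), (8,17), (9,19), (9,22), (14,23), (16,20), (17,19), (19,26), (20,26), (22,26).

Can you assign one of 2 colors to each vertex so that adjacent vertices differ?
The clique on vertices [1, 14, 23] has size 3 > 2, so it alone needs 3 colors.

No, G is not 2-colorable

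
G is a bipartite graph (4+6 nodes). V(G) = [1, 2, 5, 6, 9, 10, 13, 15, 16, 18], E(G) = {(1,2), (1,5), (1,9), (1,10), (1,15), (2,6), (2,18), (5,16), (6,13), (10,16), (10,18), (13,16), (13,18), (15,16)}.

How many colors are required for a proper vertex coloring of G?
Clique number ω(G) = 2 (lower bound: χ ≥ ω).
The graph is bipartite (no odd cycle), so 2 colors suffice: χ(G) = 2.
A valid 2-coloring: color 1: [1, 6, 16, 18]; color 2: [2, 5, 9, 10, 13, 15].

χ(G) = 2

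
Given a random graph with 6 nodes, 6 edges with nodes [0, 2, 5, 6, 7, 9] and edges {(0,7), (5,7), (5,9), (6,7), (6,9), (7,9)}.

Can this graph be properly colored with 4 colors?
Yes, G is 4-colorable

A valid 4-coloring: color 1: [2, 7]; color 2: [0, 9]; color 3: [5, 6].
(χ(G) = 3 ≤ 4.)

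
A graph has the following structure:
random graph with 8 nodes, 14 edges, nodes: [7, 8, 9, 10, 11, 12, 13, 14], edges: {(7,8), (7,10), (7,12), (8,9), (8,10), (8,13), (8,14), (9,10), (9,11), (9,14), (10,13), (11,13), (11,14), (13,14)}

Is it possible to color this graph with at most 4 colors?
A valid 4-coloring: color 1: [8, 11, 12]; color 2: [7, 9, 13]; color 3: [10, 14].
(χ(G) = 3 ≤ 4.)

Yes, G is 4-colorable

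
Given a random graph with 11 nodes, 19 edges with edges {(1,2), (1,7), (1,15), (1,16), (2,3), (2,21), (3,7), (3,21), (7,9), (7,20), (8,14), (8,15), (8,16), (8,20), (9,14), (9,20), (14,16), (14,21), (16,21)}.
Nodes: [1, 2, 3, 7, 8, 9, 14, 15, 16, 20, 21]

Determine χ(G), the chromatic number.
χ(G) = 3

Clique number ω(G) = 3 (lower bound: χ ≥ ω).
The clique on [2, 3, 21] has size 3, forcing χ ≥ 3, and the coloring below uses 3 colors, so χ(G) = 3.
A valid 3-coloring: color 1: [2, 7, 15, 16]; color 2: [1, 8, 9, 21]; color 3: [3, 14, 20].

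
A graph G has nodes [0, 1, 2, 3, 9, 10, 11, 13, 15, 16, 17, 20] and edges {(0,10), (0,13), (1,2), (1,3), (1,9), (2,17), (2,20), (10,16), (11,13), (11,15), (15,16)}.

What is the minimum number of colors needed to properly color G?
Clique number ω(G) = 2 (lower bound: χ ≥ ω).
The graph is bipartite (no odd cycle), so 2 colors suffice: χ(G) = 2.
A valid 2-coloring: color 1: [1, 10, 13, 15, 17, 20]; color 2: [0, 2, 3, 9, 11, 16].

χ(G) = 2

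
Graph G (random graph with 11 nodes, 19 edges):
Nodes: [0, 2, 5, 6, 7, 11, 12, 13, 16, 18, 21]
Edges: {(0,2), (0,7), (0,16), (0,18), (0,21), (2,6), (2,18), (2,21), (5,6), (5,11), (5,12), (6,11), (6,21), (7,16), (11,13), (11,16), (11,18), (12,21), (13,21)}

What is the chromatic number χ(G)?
χ(G) = 3

Clique number ω(G) = 3 (lower bound: χ ≥ ω).
The clique on [0, 7, 16] has size 3, forcing χ ≥ 3, and the coloring below uses 3 colors, so χ(G) = 3.
A valid 3-coloring: color 1: [0, 6, 12, 13]; color 2: [5, 16, 18, 21]; color 3: [2, 7, 11].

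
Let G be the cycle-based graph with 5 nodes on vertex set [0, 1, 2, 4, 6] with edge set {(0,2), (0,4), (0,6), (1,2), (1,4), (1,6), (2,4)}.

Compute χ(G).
χ(G) = 3

Clique number ω(G) = 3 (lower bound: χ ≥ ω).
The clique on [0, 2, 4] has size 3, forcing χ ≥ 3, and the coloring below uses 3 colors, so χ(G) = 3.
A valid 3-coloring: color 1: [4, 6]; color 2: [0, 1]; color 3: [2].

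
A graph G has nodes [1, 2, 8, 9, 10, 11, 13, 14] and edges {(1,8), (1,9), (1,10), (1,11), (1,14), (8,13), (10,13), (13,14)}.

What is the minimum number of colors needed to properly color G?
χ(G) = 2

Clique number ω(G) = 2 (lower bound: χ ≥ ω).
The graph is bipartite (no odd cycle), so 2 colors suffice: χ(G) = 2.
A valid 2-coloring: color 1: [1, 2, 13]; color 2: [8, 9, 10, 11, 14].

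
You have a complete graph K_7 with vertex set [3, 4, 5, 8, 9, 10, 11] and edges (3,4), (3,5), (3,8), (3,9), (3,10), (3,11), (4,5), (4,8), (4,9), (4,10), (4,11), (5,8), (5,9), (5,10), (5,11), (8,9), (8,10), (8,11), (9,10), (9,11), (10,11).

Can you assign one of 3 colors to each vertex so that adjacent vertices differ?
No, G is not 3-colorable

The clique on vertices [3, 4, 5, 8, 9, 10, 11] has size 7 > 3, so it alone needs 7 colors.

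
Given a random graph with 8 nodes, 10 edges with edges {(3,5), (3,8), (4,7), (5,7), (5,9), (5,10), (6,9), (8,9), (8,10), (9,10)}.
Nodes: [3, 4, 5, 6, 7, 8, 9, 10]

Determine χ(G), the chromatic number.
χ(G) = 3

Clique number ω(G) = 3 (lower bound: χ ≥ ω).
The clique on [8, 9, 10] has size 3, forcing χ ≥ 3, and the coloring below uses 3 colors, so χ(G) = 3.
A valid 3-coloring: color 1: [3, 7, 9]; color 2: [4, 5, 6, 8]; color 3: [10].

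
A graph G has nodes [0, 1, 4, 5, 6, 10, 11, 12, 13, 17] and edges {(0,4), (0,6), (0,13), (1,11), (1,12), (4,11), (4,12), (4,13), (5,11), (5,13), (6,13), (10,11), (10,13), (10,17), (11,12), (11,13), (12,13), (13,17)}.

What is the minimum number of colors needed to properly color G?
Clique number ω(G) = 4 (lower bound: χ ≥ ω).
The clique on [4, 11, 12, 13] has size 4, forcing χ ≥ 4, and the coloring below uses 4 colors, so χ(G) = 4.
A valid 4-coloring: color 1: [1, 13]; color 2: [0, 11, 17]; color 3: [5, 6, 10, 12]; color 4: [4].

χ(G) = 4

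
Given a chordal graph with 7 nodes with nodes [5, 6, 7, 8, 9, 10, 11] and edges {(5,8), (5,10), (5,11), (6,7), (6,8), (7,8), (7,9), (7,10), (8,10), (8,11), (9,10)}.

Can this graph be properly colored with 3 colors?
Yes, G is 3-colorable

A valid 3-coloring: color 1: [8, 9]; color 2: [6, 10, 11]; color 3: [5, 7].
(χ(G) = 3 ≤ 3.)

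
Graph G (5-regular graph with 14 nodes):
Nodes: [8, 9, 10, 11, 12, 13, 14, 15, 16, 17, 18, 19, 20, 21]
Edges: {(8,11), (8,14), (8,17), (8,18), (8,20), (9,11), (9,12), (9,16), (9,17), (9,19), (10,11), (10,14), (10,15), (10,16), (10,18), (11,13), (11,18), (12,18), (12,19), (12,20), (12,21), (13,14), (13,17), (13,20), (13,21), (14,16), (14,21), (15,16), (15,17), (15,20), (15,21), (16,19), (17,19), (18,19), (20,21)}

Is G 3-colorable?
No, G is not 3-colorable

Suppose a proper 3-coloring c exists. The clique [8, 11, 18] takes 3 distinct colors; by symmetry let c(8) = 1, c(11) = 2, c(18) = 3.
- Vertex 10: neighbors [11, 18] already have colors [2, 3] ⇒ c(10) = 1.
- Vertex 9: neighbors [11] already have colors [2]; try each remaining color.
- Case c(9) = 1:
  - Vertex 12: neighbors [9, 18] already have colors [1, 3] ⇒ c(12) = 2.
  - Vertex 19: neighbors [9, 12, 18] already have colors [1, 2, 3] — all 3 colors blocked. Contradiction.
- Case c(9) = 3:
  - Vertex 16: neighbors [10, 9] already have colors [1, 3] ⇒ c(16) = 2.
  - Vertex 15: neighbors [10, 16] already have colors [1, 2] ⇒ c(15) = 3.
  - Vertex 20: neighbors [8, 15] already have colors [1, 3] ⇒ c(20) = 2.
  - Vertex 21: neighbors [20, 15] already have colors [2, 3] ⇒ c(21) = 1.
  - Vertex 12: neighbors [21, 20, 9] already have colors [1, 2, 3] — all 3 colors blocked. Contradiction.
Every case ends in a contradiction, so G has no proper 3-coloring (χ ≥ 4).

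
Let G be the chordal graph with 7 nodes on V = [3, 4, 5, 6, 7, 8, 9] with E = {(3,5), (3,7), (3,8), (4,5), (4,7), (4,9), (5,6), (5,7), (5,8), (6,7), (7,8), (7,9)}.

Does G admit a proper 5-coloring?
A valid 5-coloring: color 1: [7]; color 2: [5, 9]; color 3: [3, 4, 6]; color 4: [8].
(χ(G) = 4 ≤ 5.)

Yes, G is 5-colorable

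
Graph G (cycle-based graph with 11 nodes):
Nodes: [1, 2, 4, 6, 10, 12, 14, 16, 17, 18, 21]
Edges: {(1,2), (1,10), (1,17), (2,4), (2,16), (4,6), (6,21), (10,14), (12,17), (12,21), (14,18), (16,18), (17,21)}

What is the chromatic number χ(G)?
χ(G) = 3

Clique number ω(G) = 3 (lower bound: χ ≥ ω).
The clique on [12, 17, 21] has size 3, forcing χ ≥ 3, and the coloring below uses 3 colors, so χ(G) = 3.
A valid 3-coloring: color 1: [1, 4, 14, 16, 21]; color 2: [2, 6, 10, 17, 18]; color 3: [12].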